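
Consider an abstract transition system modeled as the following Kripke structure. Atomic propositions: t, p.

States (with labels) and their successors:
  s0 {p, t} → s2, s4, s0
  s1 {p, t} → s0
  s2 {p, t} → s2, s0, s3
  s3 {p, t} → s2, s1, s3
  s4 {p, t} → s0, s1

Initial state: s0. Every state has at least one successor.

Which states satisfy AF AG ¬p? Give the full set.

none

States satisfying AG ¬p: ∅.
States satisfying AF AG ¬p: ∅.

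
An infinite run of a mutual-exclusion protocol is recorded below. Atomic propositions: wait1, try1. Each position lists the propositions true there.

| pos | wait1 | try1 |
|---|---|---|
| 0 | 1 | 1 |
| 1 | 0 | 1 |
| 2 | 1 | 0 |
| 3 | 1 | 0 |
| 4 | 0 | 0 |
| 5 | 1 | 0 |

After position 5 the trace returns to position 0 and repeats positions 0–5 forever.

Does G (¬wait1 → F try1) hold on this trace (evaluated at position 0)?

¬wait1 → F try1 holds at every position 0..5, and those are all positions ever visited, so G (¬wait1 → F try1) holds.
Positions where ¬wait1 holds: 1, 4.
Check F try1 at each: 1→ok, 4→ok.

Satisfied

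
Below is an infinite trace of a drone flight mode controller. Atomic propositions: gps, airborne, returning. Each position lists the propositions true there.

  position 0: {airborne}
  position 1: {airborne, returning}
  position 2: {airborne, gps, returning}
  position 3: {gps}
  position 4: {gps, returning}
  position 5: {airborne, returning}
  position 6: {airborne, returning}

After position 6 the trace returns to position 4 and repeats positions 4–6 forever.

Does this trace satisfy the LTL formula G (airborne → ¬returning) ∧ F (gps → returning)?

No

airborne → ¬returning must hold at every position from 0 onward. It fails at position 1, so G (airborne → ¬returning) is false.
Positions where airborne holds: 0, 1, 2, 5, 6.
Check ¬returning at each: 0→ok, 1→fails, 2→fails, 5→fails, 6→fails.
gps → returning holds at position 0, which is reachable from 0, so F (gps → returning) holds.
At position 0: G (airborne → ¬returning) is false; F (gps → returning) is true; so G (airborne → ¬returning) ∧ F (gps → returning) is false.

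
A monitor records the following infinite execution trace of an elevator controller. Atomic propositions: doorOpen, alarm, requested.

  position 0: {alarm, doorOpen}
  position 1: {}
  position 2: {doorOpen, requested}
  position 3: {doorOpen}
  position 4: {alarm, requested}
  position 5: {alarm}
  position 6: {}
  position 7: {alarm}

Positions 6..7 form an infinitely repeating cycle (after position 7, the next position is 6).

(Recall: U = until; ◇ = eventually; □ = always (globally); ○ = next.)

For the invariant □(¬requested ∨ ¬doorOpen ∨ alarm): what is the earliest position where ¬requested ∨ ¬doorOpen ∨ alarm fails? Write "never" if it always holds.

Check ¬requested ∨ ¬doorOpen ∨ alarm at each position in order: 0 ✓, 1 ✓.
At position 2 the labels are {doorOpen, requested}, so ¬requested ∨ ¬doorOpen ∨ alarm is false there. This is the first violation.

2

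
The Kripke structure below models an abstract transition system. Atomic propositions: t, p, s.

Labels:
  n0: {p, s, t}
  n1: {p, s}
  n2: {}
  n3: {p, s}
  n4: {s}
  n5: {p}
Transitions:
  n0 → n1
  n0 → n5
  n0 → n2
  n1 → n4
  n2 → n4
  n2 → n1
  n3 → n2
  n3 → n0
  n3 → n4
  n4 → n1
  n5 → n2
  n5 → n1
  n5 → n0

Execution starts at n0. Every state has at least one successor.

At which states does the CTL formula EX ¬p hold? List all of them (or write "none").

States satisfying ¬p: {n2, n4}.
States satisfying EX ¬p: {n0, n1, n2, n3, n5}.

{n0, n1, n2, n3, n5}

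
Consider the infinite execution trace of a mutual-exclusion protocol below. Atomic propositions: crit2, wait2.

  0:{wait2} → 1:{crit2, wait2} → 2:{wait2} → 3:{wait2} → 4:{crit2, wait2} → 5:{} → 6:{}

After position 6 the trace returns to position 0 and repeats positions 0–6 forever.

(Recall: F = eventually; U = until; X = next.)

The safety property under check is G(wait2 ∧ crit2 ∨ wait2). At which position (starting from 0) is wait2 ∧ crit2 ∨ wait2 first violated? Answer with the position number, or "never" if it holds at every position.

Check wait2 ∧ crit2 ∨ wait2 at each position in order: 0 ✓, 1 ✓, 2 ✓, 3 ✓, 4 ✓.
At position 5 the labels are {}, so wait2 ∧ crit2 ∨ wait2 is false there. This is the first violation.

5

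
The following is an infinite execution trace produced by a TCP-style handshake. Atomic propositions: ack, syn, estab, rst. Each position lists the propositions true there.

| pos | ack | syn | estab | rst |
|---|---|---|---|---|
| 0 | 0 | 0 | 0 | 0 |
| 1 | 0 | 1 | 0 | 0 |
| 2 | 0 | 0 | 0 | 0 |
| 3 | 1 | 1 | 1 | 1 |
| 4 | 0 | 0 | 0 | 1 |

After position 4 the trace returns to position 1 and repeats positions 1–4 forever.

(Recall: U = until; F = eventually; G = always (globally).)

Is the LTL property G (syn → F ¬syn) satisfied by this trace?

syn → F ¬syn holds at every position 0..4, and those are all positions ever visited, so G (syn → F ¬syn) holds.
Positions where syn holds: 1, 3.
Check F ¬syn at each: 1→ok, 3→ok.

Yes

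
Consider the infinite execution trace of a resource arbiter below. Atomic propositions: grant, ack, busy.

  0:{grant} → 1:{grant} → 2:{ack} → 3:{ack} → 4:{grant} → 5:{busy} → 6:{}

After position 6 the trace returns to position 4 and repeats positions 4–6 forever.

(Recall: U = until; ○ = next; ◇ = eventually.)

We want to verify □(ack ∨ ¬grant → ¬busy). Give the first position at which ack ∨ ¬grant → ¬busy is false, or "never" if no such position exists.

Check ack ∨ ¬grant → ¬busy at each position in order: 0 ✓, 1 ✓, 2 ✓, 3 ✓, 4 ✓.
At position 5 the labels are {busy}, so ack ∨ ¬grant → ¬busy is false there. This is the first violation.

5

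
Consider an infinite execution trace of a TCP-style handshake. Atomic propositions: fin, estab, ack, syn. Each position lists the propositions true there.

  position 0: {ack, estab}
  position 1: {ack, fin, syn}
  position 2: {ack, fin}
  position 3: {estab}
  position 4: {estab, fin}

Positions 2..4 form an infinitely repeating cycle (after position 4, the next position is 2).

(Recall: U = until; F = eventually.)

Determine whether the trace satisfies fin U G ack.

Walking from position 0: at position 0, G ack has not yet held and fin fails, so fin U G ack is false.

Does not hold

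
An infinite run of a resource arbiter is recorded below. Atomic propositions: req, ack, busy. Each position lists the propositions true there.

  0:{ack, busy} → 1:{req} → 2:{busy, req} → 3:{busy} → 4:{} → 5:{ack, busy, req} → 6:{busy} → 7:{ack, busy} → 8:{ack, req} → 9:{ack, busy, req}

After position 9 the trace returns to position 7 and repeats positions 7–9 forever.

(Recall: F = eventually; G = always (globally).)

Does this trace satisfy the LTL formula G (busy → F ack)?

busy → F ack holds at every position 0..9, and those are all positions ever visited, so G (busy → F ack) holds.
Positions where busy holds: 0, 2, 3, 5, 6, 7, 9.
Check F ack at each: 0→ok, 2→ok, 3→ok, 5→ok, 6→ok, 7→ok, 9→ok.

Holds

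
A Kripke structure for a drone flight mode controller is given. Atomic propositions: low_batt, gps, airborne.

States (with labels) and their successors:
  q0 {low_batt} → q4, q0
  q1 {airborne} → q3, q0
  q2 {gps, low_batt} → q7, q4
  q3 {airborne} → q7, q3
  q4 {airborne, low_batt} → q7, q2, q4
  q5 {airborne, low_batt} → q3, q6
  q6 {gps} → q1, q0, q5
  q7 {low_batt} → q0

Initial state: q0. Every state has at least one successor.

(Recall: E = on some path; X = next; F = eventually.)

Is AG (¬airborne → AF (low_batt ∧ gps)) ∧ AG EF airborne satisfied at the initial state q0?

States satisfying ¬airborne → AF (low_batt ∧ gps): {q1, q2, q3, q4, q5}.
States satisfying AG (¬airborne → AF (low_batt ∧ gps)): ∅.
States satisfying EF airborne: {q0, q1, q2, q3, q4, q5, q6, q7}.
States satisfying AG EF airborne: {q0, q1, q2, q3, q4, q5, q6, q7}.
States satisfying AG (¬airborne → AF (low_batt ∧ gps)) ∧ AG EF airborne: ∅.
q0 ∉ Sat(AG (¬airborne → AF (low_batt ∧ gps)) ∧ AG EF airborne).

No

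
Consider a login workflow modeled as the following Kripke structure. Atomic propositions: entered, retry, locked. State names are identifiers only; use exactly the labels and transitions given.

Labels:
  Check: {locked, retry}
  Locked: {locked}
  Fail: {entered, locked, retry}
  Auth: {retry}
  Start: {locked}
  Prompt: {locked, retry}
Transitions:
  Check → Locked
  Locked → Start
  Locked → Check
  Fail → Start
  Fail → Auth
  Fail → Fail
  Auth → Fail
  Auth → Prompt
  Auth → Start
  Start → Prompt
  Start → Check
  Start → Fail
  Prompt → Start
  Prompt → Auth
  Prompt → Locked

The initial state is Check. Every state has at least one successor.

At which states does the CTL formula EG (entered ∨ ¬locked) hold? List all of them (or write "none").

States satisfying entered ∨ ¬locked: {Fail, Auth}.
States satisfying EG (entered ∨ ¬locked): {Fail, Auth}.

{Fail, Auth}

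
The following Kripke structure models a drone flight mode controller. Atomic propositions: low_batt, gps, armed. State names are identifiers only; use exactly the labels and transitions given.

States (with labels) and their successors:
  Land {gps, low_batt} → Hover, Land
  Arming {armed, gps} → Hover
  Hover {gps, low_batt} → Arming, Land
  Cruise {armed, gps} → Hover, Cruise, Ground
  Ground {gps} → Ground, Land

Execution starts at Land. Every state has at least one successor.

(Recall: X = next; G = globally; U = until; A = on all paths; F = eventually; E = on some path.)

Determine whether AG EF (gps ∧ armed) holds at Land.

Yes

States satisfying EF (gps ∧ armed): {Land, Arming, Hover, Cruise, Ground}.
States satisfying AG EF (gps ∧ armed): {Land, Arming, Hover, Cruise, Ground}.
Every state reachable from Land satisfies EF (gps ∧ armed).
Land ∈ Sat(AG EF (gps ∧ armed)).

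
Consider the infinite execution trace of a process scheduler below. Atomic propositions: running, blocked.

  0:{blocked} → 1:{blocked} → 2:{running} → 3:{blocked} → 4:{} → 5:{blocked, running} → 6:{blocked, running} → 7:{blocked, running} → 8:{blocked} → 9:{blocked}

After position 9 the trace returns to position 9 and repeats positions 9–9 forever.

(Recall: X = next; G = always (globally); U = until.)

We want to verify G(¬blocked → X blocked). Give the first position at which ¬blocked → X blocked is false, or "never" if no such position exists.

never

¬blocked → X blocked holds at every position 0..9, and those are all the positions the trace ever visits, so the invariant G(¬blocked → X blocked) is never violated.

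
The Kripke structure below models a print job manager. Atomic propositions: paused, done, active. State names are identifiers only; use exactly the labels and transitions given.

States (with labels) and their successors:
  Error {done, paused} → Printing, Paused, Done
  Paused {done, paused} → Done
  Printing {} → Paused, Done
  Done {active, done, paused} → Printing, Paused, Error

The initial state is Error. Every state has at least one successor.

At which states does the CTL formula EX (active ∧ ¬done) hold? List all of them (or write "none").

States satisfying active ∧ ¬done: ∅.
States satisfying EX (active ∧ ¬done): ∅.

none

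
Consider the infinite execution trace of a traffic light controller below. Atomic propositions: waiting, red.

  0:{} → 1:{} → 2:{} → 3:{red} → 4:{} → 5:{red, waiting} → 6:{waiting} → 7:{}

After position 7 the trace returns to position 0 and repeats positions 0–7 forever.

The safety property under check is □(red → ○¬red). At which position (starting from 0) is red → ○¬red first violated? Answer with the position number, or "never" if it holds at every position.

never

red → ○¬red holds at every position 0..7, and those are all the positions the trace ever visits, so the invariant □(red → ○¬red) is never violated.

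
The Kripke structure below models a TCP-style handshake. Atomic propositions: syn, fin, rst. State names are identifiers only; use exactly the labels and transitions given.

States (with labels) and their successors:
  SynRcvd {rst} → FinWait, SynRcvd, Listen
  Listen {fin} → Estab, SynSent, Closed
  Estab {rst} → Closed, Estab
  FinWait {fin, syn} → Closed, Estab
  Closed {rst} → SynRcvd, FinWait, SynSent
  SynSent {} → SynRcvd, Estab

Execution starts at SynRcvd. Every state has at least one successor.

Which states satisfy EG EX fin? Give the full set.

{SynRcvd, Closed}

States satisfying EX fin: {SynRcvd, Closed}.
States satisfying EG EX fin: {SynRcvd, Closed}.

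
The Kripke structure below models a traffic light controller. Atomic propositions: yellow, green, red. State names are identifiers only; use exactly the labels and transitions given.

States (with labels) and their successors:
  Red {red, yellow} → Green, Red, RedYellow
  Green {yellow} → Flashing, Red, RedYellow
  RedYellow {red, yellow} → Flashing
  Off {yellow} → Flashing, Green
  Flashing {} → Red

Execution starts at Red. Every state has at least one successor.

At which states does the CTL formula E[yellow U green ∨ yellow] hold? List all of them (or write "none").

{Red, Green, RedYellow, Off}

States satisfying yellow: {Red, Green, RedYellow, Off}.
States satisfying green ∨ yellow: {Red, Green, RedYellow, Off}.
States satisfying E[yellow U green ∨ yellow]: {Red, Green, RedYellow, Off}.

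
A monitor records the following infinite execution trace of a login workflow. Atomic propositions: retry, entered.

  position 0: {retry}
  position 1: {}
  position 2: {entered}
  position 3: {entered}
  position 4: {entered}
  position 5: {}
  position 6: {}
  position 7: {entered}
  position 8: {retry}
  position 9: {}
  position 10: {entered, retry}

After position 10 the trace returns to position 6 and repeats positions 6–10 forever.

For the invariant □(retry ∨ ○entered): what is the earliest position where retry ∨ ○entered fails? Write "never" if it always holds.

4

Check retry ∨ ○entered at each position in order: 0 ✓, 1 ✓, 2 ✓, 3 ✓.
At position 4 the labels are {entered} and the next position 5 has {}, so retry ∨ ○entered is false there. This is the first violation.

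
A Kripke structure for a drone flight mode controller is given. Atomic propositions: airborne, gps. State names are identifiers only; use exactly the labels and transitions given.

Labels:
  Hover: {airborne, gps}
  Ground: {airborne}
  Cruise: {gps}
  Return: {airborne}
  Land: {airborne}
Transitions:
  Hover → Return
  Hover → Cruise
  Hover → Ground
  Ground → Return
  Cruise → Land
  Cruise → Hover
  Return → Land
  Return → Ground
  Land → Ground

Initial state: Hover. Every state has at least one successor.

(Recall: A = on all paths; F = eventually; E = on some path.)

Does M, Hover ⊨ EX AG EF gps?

No

States satisfying AG EF gps: ∅.
States satisfying EX AG EF gps: ∅.
No suitable path/successor from Hover witnesses the formula.
Hover ∉ Sat(EX AG EF gps).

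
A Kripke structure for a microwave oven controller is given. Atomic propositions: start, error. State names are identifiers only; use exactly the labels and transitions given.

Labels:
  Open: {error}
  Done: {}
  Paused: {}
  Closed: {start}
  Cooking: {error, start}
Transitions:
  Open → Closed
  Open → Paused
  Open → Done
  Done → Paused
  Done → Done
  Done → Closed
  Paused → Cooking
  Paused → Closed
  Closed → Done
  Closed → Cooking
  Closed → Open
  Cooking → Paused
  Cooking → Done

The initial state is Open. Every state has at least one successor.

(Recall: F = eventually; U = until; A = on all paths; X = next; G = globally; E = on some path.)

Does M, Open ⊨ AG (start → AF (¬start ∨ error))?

Satisfied

States satisfying start → AF (¬start ∨ error): {Open, Done, Paused, Closed, Cooking}.
States satisfying AG (start → AF (¬start ∨ error)): {Open, Done, Paused, Closed, Cooking}.
Every state reachable from Open satisfies start → AF (¬start ∨ error).
Open ∈ Sat(AG (start → AF (¬start ∨ error))).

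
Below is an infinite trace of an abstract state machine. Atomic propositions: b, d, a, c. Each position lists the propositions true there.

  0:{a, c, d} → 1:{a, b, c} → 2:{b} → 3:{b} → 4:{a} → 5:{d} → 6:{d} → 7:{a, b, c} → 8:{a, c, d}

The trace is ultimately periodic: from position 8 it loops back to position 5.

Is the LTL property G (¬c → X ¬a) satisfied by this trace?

¬c → X ¬a must hold at every position from 0 onward. It fails at position 3, so G (¬c → X ¬a) is false.
Positions where ¬c holds: 2, 3, 4, 5, 6.
Check X ¬a at each: 2→ok, 3→fails, 4→ok, 5→ok, 6→fails.

Violated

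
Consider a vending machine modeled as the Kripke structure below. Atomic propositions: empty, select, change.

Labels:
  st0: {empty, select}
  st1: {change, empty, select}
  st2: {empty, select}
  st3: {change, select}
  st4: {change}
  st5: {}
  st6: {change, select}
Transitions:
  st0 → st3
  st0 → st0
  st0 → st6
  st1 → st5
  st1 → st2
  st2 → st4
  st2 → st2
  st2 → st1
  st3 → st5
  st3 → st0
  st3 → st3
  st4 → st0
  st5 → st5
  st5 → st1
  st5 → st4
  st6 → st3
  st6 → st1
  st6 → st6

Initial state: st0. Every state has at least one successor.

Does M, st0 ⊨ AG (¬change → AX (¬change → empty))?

Does not hold

States satisfying ¬change → AX (¬change → empty): {st0, st1, st2, st3, st4, st6}.
States satisfying AG (¬change → AX (¬change → empty)): ∅.
st5 is reachable from st0 and violates ¬change → AX (¬change → empty), so AG fails at st0.
st0 ∉ Sat(AG (¬change → AX (¬change → empty))).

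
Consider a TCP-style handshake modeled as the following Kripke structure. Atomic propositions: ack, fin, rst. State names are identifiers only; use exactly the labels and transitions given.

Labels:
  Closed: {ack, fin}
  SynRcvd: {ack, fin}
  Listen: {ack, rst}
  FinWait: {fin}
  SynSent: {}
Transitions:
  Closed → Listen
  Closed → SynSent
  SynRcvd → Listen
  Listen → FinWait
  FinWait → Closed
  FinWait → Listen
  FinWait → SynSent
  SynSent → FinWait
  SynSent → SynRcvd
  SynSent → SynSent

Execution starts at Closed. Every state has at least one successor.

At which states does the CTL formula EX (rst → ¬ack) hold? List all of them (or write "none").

States satisfying rst → ¬ack: {Closed, SynRcvd, FinWait, SynSent}.
States satisfying EX (rst → ¬ack): {Closed, Listen, FinWait, SynSent}.

{Closed, Listen, FinWait, SynSent}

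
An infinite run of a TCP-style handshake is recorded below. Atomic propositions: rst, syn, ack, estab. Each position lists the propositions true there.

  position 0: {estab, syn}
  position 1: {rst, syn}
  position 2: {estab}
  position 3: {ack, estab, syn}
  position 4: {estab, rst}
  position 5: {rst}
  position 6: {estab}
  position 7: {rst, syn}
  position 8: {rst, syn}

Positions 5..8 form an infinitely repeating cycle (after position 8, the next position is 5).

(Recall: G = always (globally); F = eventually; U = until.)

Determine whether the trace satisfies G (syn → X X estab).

syn → X X estab must hold at every position from 0 onward. It fails at position 3, so G (syn → X X estab) is false.
Positions where syn holds: 0, 1, 3, 7, 8.
Check X X estab at each: 0→ok, 1→ok, 3→fails, 7→fails, 8→ok.

No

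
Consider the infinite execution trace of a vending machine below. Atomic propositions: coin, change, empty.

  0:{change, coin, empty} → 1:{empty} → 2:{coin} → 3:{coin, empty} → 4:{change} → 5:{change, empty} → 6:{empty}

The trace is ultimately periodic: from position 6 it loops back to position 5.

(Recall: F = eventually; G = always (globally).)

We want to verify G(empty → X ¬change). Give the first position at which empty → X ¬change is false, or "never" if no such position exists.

3

Check empty → X ¬change at each position in order: 0 ✓, 1 ✓, 2 ✓.
At position 3 the labels are {coin, empty} and the next position 4 has {change}, so empty → X ¬change is false there. This is the first violation.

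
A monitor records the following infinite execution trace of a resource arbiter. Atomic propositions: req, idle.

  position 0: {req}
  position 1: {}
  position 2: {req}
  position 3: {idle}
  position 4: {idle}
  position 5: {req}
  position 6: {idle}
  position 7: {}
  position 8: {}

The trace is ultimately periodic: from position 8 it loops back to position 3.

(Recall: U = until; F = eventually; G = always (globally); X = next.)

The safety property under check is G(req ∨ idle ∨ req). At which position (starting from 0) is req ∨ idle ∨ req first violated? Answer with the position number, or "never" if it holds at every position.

1

Check req ∨ idle ∨ req at each position in order: 0 ✓.
At position 1 the labels are {}, so req ∨ idle ∨ req is false there. This is the first violation.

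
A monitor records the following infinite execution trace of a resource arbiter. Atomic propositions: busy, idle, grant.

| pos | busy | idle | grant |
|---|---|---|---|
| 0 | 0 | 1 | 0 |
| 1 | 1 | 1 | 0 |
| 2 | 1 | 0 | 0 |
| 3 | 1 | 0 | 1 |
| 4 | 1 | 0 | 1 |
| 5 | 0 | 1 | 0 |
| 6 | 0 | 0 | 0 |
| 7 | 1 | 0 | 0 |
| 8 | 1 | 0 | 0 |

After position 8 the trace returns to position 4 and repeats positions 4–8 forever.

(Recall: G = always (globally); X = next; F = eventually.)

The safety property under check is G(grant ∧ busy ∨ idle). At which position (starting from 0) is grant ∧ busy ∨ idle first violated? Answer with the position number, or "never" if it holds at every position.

2

Check grant ∧ busy ∨ idle at each position in order: 0 ✓, 1 ✓.
At position 2 the labels are {busy}, so grant ∧ busy ∨ idle is false there. This is the first violation.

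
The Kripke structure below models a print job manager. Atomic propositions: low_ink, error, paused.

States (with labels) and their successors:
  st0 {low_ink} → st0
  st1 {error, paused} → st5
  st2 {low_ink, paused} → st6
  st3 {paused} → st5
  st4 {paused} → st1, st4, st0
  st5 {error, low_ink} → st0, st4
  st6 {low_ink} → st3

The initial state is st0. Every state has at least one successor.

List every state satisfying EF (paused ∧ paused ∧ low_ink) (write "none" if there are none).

{st2}

States satisfying paused ∧ paused ∧ low_ink: {st2}.
States satisfying EF (paused ∧ paused ∧ low_ink): {st2}.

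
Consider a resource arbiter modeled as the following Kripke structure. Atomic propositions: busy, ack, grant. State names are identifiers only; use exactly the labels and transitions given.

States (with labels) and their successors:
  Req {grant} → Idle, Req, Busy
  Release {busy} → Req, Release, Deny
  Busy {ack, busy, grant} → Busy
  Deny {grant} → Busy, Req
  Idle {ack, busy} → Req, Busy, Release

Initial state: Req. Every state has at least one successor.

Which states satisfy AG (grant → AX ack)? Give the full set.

States satisfying grant → AX ack: {Release, Busy, Idle}.
States satisfying AG (grant → AX ack): {Busy}.

{Busy}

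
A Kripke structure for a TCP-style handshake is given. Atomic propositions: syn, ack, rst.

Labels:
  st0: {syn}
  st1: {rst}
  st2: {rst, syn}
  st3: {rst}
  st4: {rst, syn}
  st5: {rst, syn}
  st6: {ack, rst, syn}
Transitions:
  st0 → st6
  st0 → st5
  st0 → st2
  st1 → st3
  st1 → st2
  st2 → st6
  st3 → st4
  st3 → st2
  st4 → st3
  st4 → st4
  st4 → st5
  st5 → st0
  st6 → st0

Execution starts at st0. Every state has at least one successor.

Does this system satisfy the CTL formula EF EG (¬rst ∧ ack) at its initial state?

States satisfying EG (¬rst ∧ ack): ∅.
States satisfying EF EG (¬rst ∧ ack): ∅.
No suitable path/successor from st0 witnesses the formula.
st0 ∉ Sat(EF EG (¬rst ∧ ack)).

Does not hold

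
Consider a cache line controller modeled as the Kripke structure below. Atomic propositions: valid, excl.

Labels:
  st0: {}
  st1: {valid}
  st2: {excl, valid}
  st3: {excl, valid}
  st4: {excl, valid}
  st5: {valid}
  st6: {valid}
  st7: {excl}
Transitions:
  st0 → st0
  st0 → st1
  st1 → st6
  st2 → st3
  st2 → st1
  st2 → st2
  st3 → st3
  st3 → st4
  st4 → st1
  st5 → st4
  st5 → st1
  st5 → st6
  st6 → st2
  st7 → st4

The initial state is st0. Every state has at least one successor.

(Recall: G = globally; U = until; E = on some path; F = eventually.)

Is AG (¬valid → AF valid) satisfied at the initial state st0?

States satisfying ¬valid → AF valid: {st1, st2, st3, st4, st5, st6, st7}.
States satisfying AG (¬valid → AF valid): {st1, st2, st3, st4, st5, st6, st7}.
st0 is reachable from st0 and violates ¬valid → AF valid, so AG fails at st0.
st0 ∉ Sat(AG (¬valid → AF valid)).

No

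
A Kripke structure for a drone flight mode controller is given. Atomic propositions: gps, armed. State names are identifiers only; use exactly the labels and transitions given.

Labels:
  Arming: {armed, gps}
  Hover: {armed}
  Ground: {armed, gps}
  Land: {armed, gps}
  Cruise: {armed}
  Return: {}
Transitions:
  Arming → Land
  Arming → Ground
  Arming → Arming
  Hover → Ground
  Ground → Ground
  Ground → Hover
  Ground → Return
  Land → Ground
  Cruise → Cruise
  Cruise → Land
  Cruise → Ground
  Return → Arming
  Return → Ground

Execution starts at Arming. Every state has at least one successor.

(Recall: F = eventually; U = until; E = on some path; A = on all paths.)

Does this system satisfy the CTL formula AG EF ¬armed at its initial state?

States satisfying EF ¬armed: {Arming, Hover, Ground, Land, Cruise, Return}.
States satisfying AG EF ¬armed: {Arming, Hover, Ground, Land, Cruise, Return}.
Every state reachable from Arming satisfies EF ¬armed.
Arming ∈ Sat(AG EF ¬armed).

Yes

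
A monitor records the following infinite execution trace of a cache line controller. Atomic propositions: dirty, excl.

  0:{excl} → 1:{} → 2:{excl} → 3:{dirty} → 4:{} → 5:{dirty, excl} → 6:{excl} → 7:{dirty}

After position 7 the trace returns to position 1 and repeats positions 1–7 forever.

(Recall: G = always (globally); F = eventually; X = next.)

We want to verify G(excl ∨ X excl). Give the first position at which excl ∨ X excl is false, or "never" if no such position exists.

Check excl ∨ X excl at each position in order: 0 ✓, 1 ✓, 2 ✓.
At position 3 the labels are {dirty} and the next position 4 has {}, so excl ∨ X excl is false there. This is the first violation.

3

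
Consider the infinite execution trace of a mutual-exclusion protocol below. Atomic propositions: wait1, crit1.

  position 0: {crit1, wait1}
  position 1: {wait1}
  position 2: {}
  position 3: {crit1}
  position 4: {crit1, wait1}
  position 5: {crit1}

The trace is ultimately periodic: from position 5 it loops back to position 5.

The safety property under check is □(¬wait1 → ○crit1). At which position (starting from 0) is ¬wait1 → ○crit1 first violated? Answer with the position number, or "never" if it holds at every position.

¬wait1 → ○crit1 holds at every position 0..5, and those are all the positions the trace ever visits, so the invariant □(¬wait1 → ○crit1) is never violated.

never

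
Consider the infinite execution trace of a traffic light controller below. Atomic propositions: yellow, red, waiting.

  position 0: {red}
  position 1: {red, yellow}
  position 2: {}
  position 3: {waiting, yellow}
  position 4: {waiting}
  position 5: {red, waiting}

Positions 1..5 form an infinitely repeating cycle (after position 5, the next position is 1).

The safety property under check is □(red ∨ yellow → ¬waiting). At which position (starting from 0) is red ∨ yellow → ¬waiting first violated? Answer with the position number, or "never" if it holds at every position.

Check red ∨ yellow → ¬waiting at each position in order: 0 ✓, 1 ✓, 2 ✓.
At position 3 the labels are {waiting, yellow}, so red ∨ yellow → ¬waiting is false there. This is the first violation.

3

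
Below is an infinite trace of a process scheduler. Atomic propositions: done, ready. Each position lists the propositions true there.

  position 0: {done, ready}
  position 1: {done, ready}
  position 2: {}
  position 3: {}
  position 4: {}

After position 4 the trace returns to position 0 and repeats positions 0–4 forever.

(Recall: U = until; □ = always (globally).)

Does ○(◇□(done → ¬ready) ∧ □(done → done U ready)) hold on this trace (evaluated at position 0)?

The position after 0 is 1; ◇□(done → ¬ready) ∧ □(done → done U ready) is false there.

Does not hold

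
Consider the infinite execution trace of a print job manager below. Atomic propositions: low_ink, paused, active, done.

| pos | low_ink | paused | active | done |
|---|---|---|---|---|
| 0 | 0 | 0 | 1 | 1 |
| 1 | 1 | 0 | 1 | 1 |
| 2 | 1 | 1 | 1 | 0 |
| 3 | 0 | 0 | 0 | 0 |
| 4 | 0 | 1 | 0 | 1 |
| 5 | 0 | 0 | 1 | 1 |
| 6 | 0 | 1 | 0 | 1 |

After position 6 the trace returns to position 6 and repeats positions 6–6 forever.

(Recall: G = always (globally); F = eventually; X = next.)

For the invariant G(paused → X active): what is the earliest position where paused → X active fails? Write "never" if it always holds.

Check paused → X active at each position in order: 0 ✓, 1 ✓.
At position 2 the labels are {active, low_ink, paused} and the next position 3 has {}, so paused → X active is false there. This is the first violation.

2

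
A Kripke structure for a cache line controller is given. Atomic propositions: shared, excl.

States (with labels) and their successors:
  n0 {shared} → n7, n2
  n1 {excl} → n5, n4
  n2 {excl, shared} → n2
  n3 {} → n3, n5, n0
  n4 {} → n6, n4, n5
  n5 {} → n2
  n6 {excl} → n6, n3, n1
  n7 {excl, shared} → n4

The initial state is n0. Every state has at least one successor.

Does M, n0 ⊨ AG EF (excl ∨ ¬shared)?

Holds

States satisfying EF (excl ∨ ¬shared): {n0, n1, n2, n3, n4, n5, n6, n7}.
States satisfying AG EF (excl ∨ ¬shared): {n0, n1, n2, n3, n4, n5, n6, n7}.
Every state reachable from n0 satisfies EF (excl ∨ ¬shared).
n0 ∈ Sat(AG EF (excl ∨ ¬shared)).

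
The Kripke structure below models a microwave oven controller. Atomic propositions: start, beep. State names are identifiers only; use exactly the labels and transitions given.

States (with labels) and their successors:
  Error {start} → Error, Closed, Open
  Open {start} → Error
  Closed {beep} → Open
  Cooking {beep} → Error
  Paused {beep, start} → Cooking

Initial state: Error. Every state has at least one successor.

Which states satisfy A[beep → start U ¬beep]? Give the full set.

States satisfying beep → start: {Error, Open, Paused}.
States satisfying ¬beep: {Error, Open}.
States satisfying A[beep → start U ¬beep]: {Error, Open}.

{Error, Open}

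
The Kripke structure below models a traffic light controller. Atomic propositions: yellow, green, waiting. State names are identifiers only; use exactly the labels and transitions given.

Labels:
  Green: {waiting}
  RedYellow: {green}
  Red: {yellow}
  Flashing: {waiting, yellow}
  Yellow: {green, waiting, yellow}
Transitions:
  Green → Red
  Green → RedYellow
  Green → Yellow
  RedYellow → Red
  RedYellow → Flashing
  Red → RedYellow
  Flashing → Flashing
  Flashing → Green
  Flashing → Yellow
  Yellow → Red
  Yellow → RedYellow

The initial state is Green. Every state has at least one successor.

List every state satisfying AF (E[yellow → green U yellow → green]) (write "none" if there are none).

{Green, RedYellow, Red, Yellow}

States satisfying E[yellow → green U yellow → green]: {Green, RedYellow, Yellow}.
States satisfying AF (E[yellow → green U yellow → green]): {Green, RedYellow, Red, Yellow}.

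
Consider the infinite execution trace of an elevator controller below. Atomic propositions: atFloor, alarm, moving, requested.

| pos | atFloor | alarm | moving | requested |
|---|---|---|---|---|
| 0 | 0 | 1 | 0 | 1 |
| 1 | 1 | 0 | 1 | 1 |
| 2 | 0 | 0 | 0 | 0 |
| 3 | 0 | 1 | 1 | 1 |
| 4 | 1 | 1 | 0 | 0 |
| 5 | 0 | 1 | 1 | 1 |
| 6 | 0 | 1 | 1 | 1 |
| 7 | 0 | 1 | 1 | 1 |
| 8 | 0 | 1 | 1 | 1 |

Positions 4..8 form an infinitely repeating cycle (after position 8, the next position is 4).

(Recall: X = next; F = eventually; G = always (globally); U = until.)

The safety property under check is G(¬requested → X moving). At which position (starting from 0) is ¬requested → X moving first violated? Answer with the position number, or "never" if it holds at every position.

¬requested → X moving holds at every position 0..8, and those are all the positions the trace ever visits, so the invariant G(¬requested → X moving) is never violated.

never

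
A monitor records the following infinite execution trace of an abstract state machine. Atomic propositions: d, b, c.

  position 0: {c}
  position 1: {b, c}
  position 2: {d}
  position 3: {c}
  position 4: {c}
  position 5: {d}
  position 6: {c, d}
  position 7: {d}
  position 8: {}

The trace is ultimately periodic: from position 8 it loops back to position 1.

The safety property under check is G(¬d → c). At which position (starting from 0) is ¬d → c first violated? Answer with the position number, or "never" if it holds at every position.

8

Check ¬d → c at each position in order: 0 ✓, 1 ✓, 2 ✓, 3 ✓, 4 ✓, 5 ✓, 6 ✓, 7 ✓.
At position 8 the labels are {}, so ¬d → c is false there. This is the first violation.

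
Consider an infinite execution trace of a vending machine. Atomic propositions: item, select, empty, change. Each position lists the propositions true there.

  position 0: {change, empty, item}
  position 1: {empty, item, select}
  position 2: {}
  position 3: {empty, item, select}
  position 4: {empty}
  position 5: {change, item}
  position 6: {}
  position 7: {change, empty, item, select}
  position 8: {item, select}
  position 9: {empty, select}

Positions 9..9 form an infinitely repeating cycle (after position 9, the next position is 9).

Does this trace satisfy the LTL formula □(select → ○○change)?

Violated

select → ○○change must hold at every position from 0 onward. It fails at position 1, so □(select → ○○change) is false.
Positions where select holds: 1, 3, 7, 8, 9.
Check ○○change at each: 1→fails, 3→ok, 7→fails, 8→fails, 9→fails.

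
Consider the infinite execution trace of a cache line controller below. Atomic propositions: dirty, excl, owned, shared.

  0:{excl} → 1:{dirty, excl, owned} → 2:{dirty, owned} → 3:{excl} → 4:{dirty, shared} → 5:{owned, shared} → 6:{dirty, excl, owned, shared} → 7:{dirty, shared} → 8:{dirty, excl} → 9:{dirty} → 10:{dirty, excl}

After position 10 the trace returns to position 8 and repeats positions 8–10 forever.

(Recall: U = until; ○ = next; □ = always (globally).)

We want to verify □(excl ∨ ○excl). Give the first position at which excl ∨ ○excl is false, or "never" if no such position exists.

Check excl ∨ ○excl at each position in order: 0 ✓, 1 ✓, 2 ✓, 3 ✓.
At position 4 the labels are {dirty, shared} and the next position 5 has {owned, shared}, so excl ∨ ○excl is false there. This is the first violation.

4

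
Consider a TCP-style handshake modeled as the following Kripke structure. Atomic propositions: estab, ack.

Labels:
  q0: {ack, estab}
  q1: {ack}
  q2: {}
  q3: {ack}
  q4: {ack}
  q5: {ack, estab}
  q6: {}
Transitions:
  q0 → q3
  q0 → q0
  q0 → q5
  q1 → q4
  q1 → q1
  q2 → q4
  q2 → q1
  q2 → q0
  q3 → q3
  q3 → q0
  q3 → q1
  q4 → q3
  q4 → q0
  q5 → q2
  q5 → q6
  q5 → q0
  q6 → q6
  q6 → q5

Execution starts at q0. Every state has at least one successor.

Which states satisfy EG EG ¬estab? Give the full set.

States satisfying EG ¬estab: {q1, q2, q3, q4, q6}.
States satisfying EG EG ¬estab: {q1, q2, q3, q4, q6}.

{q1, q2, q3, q4, q6}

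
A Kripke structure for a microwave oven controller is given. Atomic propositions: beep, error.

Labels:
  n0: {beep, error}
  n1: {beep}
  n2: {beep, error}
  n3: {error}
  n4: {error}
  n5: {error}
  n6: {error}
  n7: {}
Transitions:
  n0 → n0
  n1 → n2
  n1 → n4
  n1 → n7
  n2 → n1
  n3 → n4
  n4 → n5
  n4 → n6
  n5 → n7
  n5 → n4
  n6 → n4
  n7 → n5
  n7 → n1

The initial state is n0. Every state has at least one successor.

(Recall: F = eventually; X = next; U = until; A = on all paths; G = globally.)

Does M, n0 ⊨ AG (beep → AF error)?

Satisfied

States satisfying beep → AF error: {n0, n2, n3, n4, n5, n6, n7}.
States satisfying AG (beep → AF error): {n0}.
Every state reachable from n0 satisfies beep → AF error.
n0 ∈ Sat(AG (beep → AF error)).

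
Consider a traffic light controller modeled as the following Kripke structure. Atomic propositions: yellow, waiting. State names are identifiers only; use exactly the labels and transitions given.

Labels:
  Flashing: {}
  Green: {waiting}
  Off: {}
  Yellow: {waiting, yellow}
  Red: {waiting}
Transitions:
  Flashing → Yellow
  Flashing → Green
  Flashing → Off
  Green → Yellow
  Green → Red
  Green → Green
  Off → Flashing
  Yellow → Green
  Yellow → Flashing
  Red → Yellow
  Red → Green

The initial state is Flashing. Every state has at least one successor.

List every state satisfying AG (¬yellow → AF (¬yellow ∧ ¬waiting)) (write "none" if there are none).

States satisfying ¬yellow → AF (¬yellow ∧ ¬waiting): {Flashing, Off, Yellow}.
States satisfying AG (¬yellow → AF (¬yellow ∧ ¬waiting)): ∅.

none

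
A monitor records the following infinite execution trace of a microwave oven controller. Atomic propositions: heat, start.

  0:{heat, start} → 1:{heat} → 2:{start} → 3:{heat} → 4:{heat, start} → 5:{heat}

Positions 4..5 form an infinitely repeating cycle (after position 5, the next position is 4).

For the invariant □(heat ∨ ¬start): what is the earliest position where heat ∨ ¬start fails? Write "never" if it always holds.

2

Check heat ∨ ¬start at each position in order: 0 ✓, 1 ✓.
At position 2 the labels are {start}, so heat ∨ ¬start is false there. This is the first violation.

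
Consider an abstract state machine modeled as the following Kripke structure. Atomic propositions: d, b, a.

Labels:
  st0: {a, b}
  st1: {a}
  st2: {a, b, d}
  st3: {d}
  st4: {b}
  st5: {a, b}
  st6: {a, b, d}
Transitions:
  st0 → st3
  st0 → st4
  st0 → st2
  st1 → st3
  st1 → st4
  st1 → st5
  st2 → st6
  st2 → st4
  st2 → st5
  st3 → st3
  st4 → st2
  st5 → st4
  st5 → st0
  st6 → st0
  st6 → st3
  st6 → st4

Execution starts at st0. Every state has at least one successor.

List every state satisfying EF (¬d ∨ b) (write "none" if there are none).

States satisfying ¬d ∨ b: {st0, st1, st2, st4, st5, st6}.
States satisfying EF (¬d ∨ b): {st0, st1, st2, st4, st5, st6}.

{st0, st1, st2, st4, st5, st6}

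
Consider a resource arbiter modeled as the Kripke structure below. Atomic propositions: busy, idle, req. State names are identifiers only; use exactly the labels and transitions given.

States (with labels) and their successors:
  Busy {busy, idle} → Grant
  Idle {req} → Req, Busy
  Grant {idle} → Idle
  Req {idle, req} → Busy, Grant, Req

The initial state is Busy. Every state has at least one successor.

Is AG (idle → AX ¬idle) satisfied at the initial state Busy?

Violated

States satisfying idle → AX ¬idle: {Idle, Grant}.
States satisfying AG (idle → AX ¬idle): ∅.
Busy is reachable from Busy and violates idle → AX ¬idle, so AG fails at Busy.
Busy ∉ Sat(AG (idle → AX ¬idle)).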